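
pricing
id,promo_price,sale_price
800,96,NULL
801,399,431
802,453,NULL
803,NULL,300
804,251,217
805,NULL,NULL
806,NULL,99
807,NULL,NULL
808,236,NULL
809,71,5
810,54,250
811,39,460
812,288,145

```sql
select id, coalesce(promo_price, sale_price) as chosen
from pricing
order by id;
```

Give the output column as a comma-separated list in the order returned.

id=800: promo_price=96 → 96
id=801: promo_price=399 → 399
id=802: promo_price=453 → 453
id=803: promo_price=NULL, sale_price=300 → 300
id=804: promo_price=251 → 251
id=805: promo_price=NULL, sale_price=NULL (all NULL) → NULL
id=806: promo_price=NULL, sale_price=99 → 99
id=807: promo_price=NULL, sale_price=NULL (all NULL) → NULL
id=808: promo_price=236 → 236
id=809: promo_price=71 → 71
id=810: promo_price=54 → 54
id=811: promo_price=39 → 39
id=812: promo_price=288 → 288

96, 399, 453, 300, 251, NULL, 99, NULL, 236, 71, 54, 39, 288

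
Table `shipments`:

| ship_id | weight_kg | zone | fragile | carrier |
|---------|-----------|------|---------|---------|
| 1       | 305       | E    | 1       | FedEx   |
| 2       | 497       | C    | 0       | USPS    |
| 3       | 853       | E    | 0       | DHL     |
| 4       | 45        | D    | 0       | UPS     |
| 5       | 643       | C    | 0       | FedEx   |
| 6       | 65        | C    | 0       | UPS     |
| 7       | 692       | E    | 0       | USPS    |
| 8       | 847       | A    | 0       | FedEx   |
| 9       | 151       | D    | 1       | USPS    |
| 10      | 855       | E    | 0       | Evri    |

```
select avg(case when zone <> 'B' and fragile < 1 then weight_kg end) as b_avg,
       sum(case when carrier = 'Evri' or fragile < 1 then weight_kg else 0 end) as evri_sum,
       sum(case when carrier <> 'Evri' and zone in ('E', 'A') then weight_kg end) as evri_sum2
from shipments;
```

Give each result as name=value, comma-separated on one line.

[b_avg: zone <> 'B' and fragile < 1]
ship_id=1: ✗
ship_id=2: ✓ → 497
ship_id=3: ✓ → 853
ship_id=4: ✓ → 45
ship_id=5: ✓ → 643
ship_id=6: ✓ → 65
ship_id=7: ✓ → 692
ship_id=8: ✓ → 847
ship_id=9: ✗
ship_id=10: ✓ → 855
b_avg = (497 + 853 + 45 + 643 + 65 + 692 + 847 + 855) / 8 = 562.125
—
[evri_sum: carrier = 'Evri' or fragile < 1]
ship_id=1: ✗
ship_id=2: ✓ → 497
ship_id=3: ✓ → 853
ship_id=4: ✓ → 45
ship_id=5: ✓ → 643
ship_id=6: ✓ → 65
ship_id=7: ✓ → 692
ship_id=8: ✓ → 847
ship_id=9: ✗
ship_id=10: ✓ → 855
evri_sum = 497 + 853 + 45 + 643 + 65 + 692 + 847 + 855 = 4497
—
[evri_sum2: carrier <> 'Evri' and zone in ('E', 'A')]
ship_id=1: ✓ → 305
ship_id=2: ✗
ship_id=3: ✓ → 853
ship_id=4: ✗
ship_id=5: ✗
ship_id=6: ✗
ship_id=7: ✓ → 692
ship_id=8: ✓ → 847
ship_id=9: ✗
ship_id=10: ✗
evri_sum2 = 305 + 853 + 692 + 847 = 2697

b_avg=562.125, evri_sum=4497, evri_sum2=2697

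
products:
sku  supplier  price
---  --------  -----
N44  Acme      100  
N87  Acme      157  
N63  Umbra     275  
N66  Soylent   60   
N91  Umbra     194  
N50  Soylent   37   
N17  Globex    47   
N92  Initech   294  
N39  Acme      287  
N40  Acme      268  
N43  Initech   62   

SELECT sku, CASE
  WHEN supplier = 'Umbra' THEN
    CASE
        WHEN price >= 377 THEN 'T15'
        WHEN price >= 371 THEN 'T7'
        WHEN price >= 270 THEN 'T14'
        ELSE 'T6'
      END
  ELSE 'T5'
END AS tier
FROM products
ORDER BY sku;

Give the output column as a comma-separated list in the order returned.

sku=N17: supplier='Globex' → outer ELSE → T5
sku=N39: supplier='Acme' → outer ELSE → T5
sku=N40: supplier='Acme' → outer ELSE → T5
sku=N43: supplier='Initech' → outer ELSE → T5
sku=N44: supplier='Acme' → outer ELSE → T5
sku=N50: supplier='Soylent' → outer ELSE → T5
sku=N63: supplier='Umbra' → inner[price >= 270] → T14
sku=N66: supplier='Soylent' → outer ELSE → T5
sku=N87: supplier='Acme' → outer ELSE → T5
sku=N91: supplier='Umbra' → inner[ELSE] → T6
sku=N92: supplier='Initech' → outer ELSE → T5

T5, T5, T5, T5, T5, T5, T14, T5, T5, T6, T5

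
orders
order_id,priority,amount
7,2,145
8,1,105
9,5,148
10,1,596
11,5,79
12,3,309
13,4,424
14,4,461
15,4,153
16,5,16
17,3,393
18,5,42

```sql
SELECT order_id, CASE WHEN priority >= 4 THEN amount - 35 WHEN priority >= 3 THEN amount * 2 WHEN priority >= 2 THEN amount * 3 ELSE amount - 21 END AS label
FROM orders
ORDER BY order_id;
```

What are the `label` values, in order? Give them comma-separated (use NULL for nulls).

435, 84, 113, 575, 44, 618, 389, 426, 118, -19, 786, 7

order_id=7: priority >= 2 → 435
order_id=8: ELSE → 84
order_id=9: priority >= 4 → 113
order_id=10: ELSE → 575
order_id=11: priority >= 4 → 44
order_id=12: priority >= 3 → 618
order_id=13: priority >= 4 → 389
order_id=14: priority >= 4 → 426
order_id=15: priority >= 4 → 118
order_id=16: priority >= 4 → -19
order_id=17: priority >= 3 → 786
order_id=18: priority >= 4 → 7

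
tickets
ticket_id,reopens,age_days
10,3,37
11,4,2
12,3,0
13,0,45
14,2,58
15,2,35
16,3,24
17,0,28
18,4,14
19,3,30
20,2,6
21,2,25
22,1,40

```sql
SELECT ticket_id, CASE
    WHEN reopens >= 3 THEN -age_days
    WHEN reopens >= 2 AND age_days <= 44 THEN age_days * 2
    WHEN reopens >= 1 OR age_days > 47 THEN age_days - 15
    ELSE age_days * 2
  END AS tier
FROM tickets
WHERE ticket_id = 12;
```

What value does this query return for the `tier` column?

0

ticket_id = 12: reopens=3, age_days=0.
reopens >= 3 → true → 0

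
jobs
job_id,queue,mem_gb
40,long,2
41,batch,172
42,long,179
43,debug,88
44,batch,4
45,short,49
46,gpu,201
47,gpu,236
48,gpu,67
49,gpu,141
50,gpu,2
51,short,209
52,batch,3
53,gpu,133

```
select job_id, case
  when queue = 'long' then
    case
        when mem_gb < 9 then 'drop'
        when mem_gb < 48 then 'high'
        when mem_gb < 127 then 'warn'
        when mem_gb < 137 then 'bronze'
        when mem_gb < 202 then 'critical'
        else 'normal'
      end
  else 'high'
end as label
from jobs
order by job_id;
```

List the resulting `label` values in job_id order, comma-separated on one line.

job_id=40: queue='long' → inner[mem_gb < 9] → drop
job_id=41: queue='batch' → outer ELSE → high
job_id=42: queue='long' → inner[mem_gb < 202] → critical
job_id=43: queue='debug' → outer ELSE → high
job_id=44: queue='batch' → outer ELSE → high
job_id=45: queue='short' → outer ELSE → high
job_id=46: queue='gpu' → outer ELSE → high
job_id=47: queue='gpu' → outer ELSE → high
job_id=48: queue='gpu' → outer ELSE → high
job_id=49: queue='gpu' → outer ELSE → high
job_id=50: queue='gpu' → outer ELSE → high
job_id=51: queue='short' → outer ELSE → high
job_id=52: queue='batch' → outer ELSE → high
job_id=53: queue='gpu' → outer ELSE → high

drop, high, critical, high, high, high, high, high, high, high, high, high, high, high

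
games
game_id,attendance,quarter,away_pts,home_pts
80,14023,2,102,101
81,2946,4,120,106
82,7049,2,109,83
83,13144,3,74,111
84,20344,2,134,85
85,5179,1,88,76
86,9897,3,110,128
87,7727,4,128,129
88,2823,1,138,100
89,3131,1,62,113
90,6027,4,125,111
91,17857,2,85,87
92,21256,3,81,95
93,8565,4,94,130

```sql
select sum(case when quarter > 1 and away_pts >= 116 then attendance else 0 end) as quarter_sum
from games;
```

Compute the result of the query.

37044

game_id=80: ✗
game_id=81: ✓ → 2946
game_id=82: ✗
game_id=83: ✗
game_id=84: ✓ → 20344
game_id=85: ✗
game_id=86: ✗
game_id=87: ✓ → 7727
game_id=88: ✗
game_id=89: ✗
game_id=90: ✓ → 6027
game_id=91: ✗
game_id=92: ✗
game_id=93: ✗
quarter_sum = 2946 + 20344 + 7727 + 6027 = 37044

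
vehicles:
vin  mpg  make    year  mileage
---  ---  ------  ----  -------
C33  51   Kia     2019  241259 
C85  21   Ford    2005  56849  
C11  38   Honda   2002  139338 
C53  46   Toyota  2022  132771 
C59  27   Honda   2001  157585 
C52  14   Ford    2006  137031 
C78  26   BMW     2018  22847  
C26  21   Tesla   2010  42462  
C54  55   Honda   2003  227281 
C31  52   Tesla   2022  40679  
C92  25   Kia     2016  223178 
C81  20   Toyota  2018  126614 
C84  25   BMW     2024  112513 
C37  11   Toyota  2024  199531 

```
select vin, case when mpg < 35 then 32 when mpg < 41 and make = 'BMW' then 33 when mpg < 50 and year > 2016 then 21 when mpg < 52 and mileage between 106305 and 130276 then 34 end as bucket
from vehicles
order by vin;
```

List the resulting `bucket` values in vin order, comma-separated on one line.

vin=C11: (no match → NULL) → NULL
vin=C26: mpg < 35 → 32
vin=C31: (no match → NULL) → NULL
vin=C33: (no match → NULL) → NULL
vin=C37: mpg < 35 → 32
vin=C52: mpg < 35 → 32
vin=C53: mpg < 50 and year > 2016 → 21
vin=C54: (no match → NULL) → NULL
vin=C59: mpg < 35 → 32
vin=C78: mpg < 35 → 32
vin=C81: mpg < 35 → 32
vin=C84: mpg < 35 → 32
vin=C85: mpg < 35 → 32
vin=C92: mpg < 35 → 32

NULL, 32, NULL, NULL, 32, 32, 21, NULL, 32, 32, 32, 32, 32, 32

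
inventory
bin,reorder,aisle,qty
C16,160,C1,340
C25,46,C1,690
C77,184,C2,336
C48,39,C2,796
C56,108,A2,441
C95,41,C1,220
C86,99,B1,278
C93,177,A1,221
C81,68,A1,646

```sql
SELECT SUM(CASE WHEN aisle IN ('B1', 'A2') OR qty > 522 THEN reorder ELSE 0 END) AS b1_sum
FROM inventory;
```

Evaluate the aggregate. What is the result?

360

bin=C16: ✗
bin=C25: ✓ → 46
bin=C77: ✗
bin=C48: ✓ → 39
bin=C56: ✓ → 108
bin=C95: ✗
bin=C86: ✓ → 99
bin=C93: ✗
bin=C81: ✓ → 68
b1_sum = 46 + 39 + 108 + 99 + 68 = 360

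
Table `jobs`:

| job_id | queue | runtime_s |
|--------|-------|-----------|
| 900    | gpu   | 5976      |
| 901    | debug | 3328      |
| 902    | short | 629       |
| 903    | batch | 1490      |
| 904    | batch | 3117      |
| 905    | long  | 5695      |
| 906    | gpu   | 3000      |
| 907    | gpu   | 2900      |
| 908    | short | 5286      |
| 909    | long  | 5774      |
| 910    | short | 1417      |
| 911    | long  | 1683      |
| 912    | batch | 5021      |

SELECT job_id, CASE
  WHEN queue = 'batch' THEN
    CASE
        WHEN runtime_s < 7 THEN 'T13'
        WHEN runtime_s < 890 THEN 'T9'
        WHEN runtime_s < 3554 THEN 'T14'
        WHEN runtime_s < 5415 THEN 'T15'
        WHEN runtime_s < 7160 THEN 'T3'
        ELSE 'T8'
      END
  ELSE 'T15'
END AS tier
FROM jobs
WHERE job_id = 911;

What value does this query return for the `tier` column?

job_id = 911: queue=long, runtime_s=1683.
queue='long' → outer ELSE → T15

T15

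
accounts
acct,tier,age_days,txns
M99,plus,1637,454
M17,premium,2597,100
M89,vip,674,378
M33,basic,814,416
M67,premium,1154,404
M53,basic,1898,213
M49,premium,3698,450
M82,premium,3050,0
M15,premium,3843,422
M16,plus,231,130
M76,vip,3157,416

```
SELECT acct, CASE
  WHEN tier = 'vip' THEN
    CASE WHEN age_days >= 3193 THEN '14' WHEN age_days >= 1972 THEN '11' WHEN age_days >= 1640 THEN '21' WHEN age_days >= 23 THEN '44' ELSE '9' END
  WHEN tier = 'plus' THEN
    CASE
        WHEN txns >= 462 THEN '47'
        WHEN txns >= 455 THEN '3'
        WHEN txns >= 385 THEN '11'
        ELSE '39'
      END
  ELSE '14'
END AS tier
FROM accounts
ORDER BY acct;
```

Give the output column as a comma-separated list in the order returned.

acct=M15: tier='premium' → outer ELSE → 14
acct=M16: tier='plus' → inner[ELSE] → 39
acct=M17: tier='premium' → outer ELSE → 14
acct=M33: tier='basic' → outer ELSE → 14
acct=M49: tier='premium' → outer ELSE → 14
acct=M53: tier='basic' → outer ELSE → 14
acct=M67: tier='premium' → outer ELSE → 14
acct=M76: tier='vip' → inner[age_days >= 1972] → 11
acct=M82: tier='premium' → outer ELSE → 14
acct=M89: tier='vip' → inner[age_days >= 23] → 44
acct=M99: tier='plus' → inner[txns >= 385] → 11

14, 39, 14, 14, 14, 14, 14, 11, 14, 44, 11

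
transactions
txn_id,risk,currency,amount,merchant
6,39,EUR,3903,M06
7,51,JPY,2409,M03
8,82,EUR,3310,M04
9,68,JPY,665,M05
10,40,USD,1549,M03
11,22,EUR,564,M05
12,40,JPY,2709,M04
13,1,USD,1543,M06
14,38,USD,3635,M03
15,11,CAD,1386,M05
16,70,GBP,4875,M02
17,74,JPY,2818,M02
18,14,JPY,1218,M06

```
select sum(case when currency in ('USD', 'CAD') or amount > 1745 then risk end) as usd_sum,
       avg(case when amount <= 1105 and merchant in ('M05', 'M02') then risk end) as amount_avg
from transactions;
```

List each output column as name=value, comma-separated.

[usd_sum: currency in ('USD', 'CAD') or amount > 1745]
txn_id=6: ✓ → 39
txn_id=7: ✓ → 51
txn_id=8: ✓ → 82
txn_id=9: ✗
txn_id=10: ✓ → 40
txn_id=11: ✗
txn_id=12: ✓ → 40
txn_id=13: ✓ → 1
txn_id=14: ✓ → 38
txn_id=15: ✓ → 11
txn_id=16: ✓ → 70
txn_id=17: ✓ → 74
txn_id=18: ✗
usd_sum = 39 + 51 + 82 + 40 + 40 + 1 + 38 + 11 + 70 + 74 = 446
—
[amount_avg: amount <= 1105 and merchant in ('M05', 'M02')]
txn_id=6: ✗
txn_id=7: ✗
txn_id=8: ✗
txn_id=9: ✓ → 68
txn_id=10: ✗
txn_id=11: ✓ → 22
txn_id=12: ✗
txn_id=13: ✗
txn_id=14: ✗
txn_id=15: ✗
txn_id=16: ✗
txn_id=17: ✗
txn_id=18: ✗
amount_avg = (68 + 22) / 2 = 45

usd_sum=446, amount_avg=45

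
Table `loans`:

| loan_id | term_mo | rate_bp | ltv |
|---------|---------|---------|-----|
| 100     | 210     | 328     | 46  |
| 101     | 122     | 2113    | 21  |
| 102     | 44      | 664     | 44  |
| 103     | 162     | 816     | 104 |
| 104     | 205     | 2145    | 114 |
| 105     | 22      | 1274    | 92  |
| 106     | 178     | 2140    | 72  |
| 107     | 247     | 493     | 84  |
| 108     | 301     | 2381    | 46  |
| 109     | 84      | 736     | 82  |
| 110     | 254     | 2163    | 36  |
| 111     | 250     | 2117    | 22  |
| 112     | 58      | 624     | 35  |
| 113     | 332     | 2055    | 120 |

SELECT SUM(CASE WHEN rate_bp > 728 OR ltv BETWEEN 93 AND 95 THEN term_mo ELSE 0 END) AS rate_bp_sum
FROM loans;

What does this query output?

1910

loan_id=100: ✗
loan_id=101: ✓ → 122
loan_id=102: ✗
loan_id=103: ✓ → 162
loan_id=104: ✓ → 205
loan_id=105: ✓ → 22
loan_id=106: ✓ → 178
loan_id=107: ✗
loan_id=108: ✓ → 301
loan_id=109: ✓ → 84
loan_id=110: ✓ → 254
loan_id=111: ✓ → 250
loan_id=112: ✗
loan_id=113: ✓ → 332
rate_bp_sum = 122 + 162 + 205 + 22 + 178 + 301 + 84 + 254 + 250 + 332 = 1910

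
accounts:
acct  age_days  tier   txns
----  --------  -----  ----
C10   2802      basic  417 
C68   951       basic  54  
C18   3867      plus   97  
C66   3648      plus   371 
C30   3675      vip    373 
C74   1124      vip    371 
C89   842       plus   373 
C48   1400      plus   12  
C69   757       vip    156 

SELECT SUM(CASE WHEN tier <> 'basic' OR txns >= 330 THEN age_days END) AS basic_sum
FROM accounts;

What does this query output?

acct=C10: ✓ → 2802
acct=C68: ✗
acct=C18: ✓ → 3867
acct=C66: ✓ → 3648
acct=C30: ✓ → 3675
acct=C74: ✓ → 1124
acct=C89: ✓ → 842
acct=C48: ✓ → 1400
acct=C69: ✓ → 757
basic_sum = 2802 + 3867 + 3648 + 3675 + 1124 + 842 + 1400 + 757 = 18115

18115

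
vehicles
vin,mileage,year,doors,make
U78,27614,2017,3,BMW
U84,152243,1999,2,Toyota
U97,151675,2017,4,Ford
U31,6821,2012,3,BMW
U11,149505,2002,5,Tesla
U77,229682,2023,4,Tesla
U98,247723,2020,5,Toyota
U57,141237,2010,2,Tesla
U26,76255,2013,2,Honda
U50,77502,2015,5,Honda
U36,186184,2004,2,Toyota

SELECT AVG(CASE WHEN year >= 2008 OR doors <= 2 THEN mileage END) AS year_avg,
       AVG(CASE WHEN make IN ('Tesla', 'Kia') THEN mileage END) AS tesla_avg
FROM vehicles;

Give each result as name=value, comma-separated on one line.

[year_avg: year >= 2008 OR doors <= 2]
vin=U78: ✓ → 27614
vin=U84: ✓ → 152243
vin=U97: ✓ → 151675
vin=U31: ✓ → 6821
vin=U11: ✗
vin=U77: ✓ → 229682
vin=U98: ✓ → 247723
vin=U57: ✓ → 141237
vin=U26: ✓ → 76255
vin=U50: ✓ → 77502
vin=U36: ✓ → 186184
year_avg = (27614 + 152243 + 151675 + 6821 + 229682 + 247723 + 141237 + 76255 + 77502 + 186184) / 10 = 129693.6
—
[tesla_avg: make IN ('Tesla', 'Kia')]
vin=U78: ✗
vin=U84: ✗
vin=U97: ✗
vin=U31: ✗
vin=U11: ✓ → 149505
vin=U77: ✓ → 229682
vin=U98: ✗
vin=U57: ✓ → 141237
vin=U26: ✗
vin=U50: ✗
vin=U36: ✗
tesla_avg = (149505 + 229682 + 141237) / 3 = 173474.6666666667

year_avg=129693.6, tesla_avg=173474.6666666667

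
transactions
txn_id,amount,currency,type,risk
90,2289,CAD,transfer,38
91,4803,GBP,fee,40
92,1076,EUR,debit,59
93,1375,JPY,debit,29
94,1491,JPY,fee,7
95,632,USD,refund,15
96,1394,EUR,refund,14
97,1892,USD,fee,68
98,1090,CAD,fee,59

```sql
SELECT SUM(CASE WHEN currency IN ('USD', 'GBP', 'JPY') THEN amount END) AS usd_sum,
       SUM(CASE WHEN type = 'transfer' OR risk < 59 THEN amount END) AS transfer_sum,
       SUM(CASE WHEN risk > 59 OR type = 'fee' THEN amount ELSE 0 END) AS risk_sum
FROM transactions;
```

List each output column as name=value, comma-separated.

usd_sum=10193, transfer_sum=11984, risk_sum=9276

[usd_sum: currency IN ('USD', 'GBP', 'JPY')]
txn_id=90: ✗
txn_id=91: ✓ → 4803
txn_id=92: ✗
txn_id=93: ✓ → 1375
txn_id=94: ✓ → 1491
txn_id=95: ✓ → 632
txn_id=96: ✗
txn_id=97: ✓ → 1892
txn_id=98: ✗
usd_sum = 4803 + 1375 + 1491 + 632 + 1892 = 10193
—
[transfer_sum: type = 'transfer' OR risk < 59]
txn_id=90: ✓ → 2289
txn_id=91: ✓ → 4803
txn_id=92: ✗
txn_id=93: ✓ → 1375
txn_id=94: ✓ → 1491
txn_id=95: ✓ → 632
txn_id=96: ✓ → 1394
txn_id=97: ✗
txn_id=98: ✗
transfer_sum = 2289 + 4803 + 1375 + 1491 + 632 + 1394 = 11984
—
[risk_sum: risk > 59 OR type = 'fee']
txn_id=90: ✗
txn_id=91: ✓ → 4803
txn_id=92: ✗
txn_id=93: ✗
txn_id=94: ✓ → 1491
txn_id=95: ✗
txn_id=96: ✗
txn_id=97: ✓ → 1892
txn_id=98: ✓ → 1090
risk_sum = 4803 + 1491 + 1892 + 1090 = 9276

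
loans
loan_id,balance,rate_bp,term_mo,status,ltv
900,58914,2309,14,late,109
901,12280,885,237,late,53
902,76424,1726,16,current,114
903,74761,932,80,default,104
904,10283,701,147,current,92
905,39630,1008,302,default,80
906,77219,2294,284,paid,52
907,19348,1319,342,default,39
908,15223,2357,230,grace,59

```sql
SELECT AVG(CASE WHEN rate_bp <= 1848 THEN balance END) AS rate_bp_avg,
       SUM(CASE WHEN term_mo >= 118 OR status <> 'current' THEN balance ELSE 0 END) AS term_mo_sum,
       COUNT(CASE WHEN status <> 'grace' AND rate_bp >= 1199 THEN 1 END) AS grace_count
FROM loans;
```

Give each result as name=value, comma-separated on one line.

rate_bp_avg=38787.6666666667, term_mo_sum=307658, grace_count=4

[rate_bp_avg: rate_bp <= 1848]
loan_id=900: ✗
loan_id=901: ✓ → 12280
loan_id=902: ✓ → 76424
loan_id=903: ✓ → 74761
loan_id=904: ✓ → 10283
loan_id=905: ✓ → 39630
loan_id=906: ✗
loan_id=907: ✓ → 19348
loan_id=908: ✗
rate_bp_avg = (12280 + 76424 + 74761 + 10283 + 39630 + 19348) / 6 = 38787.6666666667
—
[term_mo_sum: term_mo >= 118 OR status <> 'current']
loan_id=900: ✓ → 58914
loan_id=901: ✓ → 12280
loan_id=902: ✗
loan_id=903: ✓ → 74761
loan_id=904: ✓ → 10283
loan_id=905: ✓ → 39630
loan_id=906: ✓ → 77219
loan_id=907: ✓ → 19348
loan_id=908: ✓ → 15223
term_mo_sum = 58914 + 12280 + 74761 + 10283 + 39630 + 77219 + 19348 + 15223 = 307658
—
[grace_count: status <> 'grace' AND rate_bp >= 1199]
loan_id=900: ✓ → 1
loan_id=901: ✗
loan_id=902: ✓ → 1
loan_id=903: ✗
loan_id=904: ✗
loan_id=905: ✗
loan_id=906: ✓ → 1
loan_id=907: ✓ → 1
loan_id=908: ✗
grace_count = COUNT(1, 1, 1, 1) = 4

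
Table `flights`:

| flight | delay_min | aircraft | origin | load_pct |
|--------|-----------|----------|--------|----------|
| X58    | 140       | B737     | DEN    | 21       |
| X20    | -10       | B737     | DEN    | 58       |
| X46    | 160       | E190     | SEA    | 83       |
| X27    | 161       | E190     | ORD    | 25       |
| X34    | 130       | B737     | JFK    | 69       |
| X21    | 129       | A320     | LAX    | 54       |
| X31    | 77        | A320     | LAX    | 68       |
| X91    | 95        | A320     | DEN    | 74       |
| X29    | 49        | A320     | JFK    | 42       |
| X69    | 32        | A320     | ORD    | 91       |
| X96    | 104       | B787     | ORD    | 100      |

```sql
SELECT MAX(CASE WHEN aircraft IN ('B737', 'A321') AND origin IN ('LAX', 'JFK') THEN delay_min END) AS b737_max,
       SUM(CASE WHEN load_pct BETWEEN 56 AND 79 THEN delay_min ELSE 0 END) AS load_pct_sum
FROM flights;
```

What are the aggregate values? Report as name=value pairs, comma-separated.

[b737_max: aircraft IN ('B737', 'A321') AND origin IN ('LAX', 'JFK')]
flight=X58: ✗
flight=X20: ✗
flight=X46: ✗
flight=X27: ✗
flight=X34: ✓ → 130
flight=X21: ✗
flight=X31: ✗
flight=X91: ✗
flight=X29: ✗
flight=X69: ✗
flight=X96: ✗
b737_max = MAX(130) = 130
—
[load_pct_sum: load_pct BETWEEN 56 AND 79]
flight=X58: ✗
flight=X20: ✓ → -10
flight=X46: ✗
flight=X27: ✗
flight=X34: ✓ → 130
flight=X21: ✗
flight=X31: ✓ → 77
flight=X91: ✓ → 95
flight=X29: ✗
flight=X69: ✗
flight=X96: ✗
load_pct_sum = -10 + 130 + 77 + 95 = 292

b737_max=130, load_pct_sum=292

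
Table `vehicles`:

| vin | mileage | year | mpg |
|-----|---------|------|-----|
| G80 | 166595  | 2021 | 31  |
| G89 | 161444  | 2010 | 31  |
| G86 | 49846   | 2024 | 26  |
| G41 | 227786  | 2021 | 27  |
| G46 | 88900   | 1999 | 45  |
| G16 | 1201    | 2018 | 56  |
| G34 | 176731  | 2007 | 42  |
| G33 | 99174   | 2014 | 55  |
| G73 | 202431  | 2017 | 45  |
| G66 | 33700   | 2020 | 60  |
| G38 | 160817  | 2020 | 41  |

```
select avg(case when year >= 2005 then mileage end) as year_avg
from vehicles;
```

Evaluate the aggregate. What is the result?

vin=G80: ✓ → 166595
vin=G89: ✓ → 161444
vin=G86: ✓ → 49846
vin=G41: ✓ → 227786
vin=G46: ✗
vin=G16: ✓ → 1201
vin=G34: ✓ → 176731
vin=G33: ✓ → 99174
vin=G73: ✓ → 202431
vin=G66: ✓ → 33700
vin=G38: ✓ → 160817
year_avg = (166595 + 161444 + 49846 + 227786 + 1201 + 176731 + 99174 + 202431 + 33700 + 160817) / 10 = 127972.5

127972.5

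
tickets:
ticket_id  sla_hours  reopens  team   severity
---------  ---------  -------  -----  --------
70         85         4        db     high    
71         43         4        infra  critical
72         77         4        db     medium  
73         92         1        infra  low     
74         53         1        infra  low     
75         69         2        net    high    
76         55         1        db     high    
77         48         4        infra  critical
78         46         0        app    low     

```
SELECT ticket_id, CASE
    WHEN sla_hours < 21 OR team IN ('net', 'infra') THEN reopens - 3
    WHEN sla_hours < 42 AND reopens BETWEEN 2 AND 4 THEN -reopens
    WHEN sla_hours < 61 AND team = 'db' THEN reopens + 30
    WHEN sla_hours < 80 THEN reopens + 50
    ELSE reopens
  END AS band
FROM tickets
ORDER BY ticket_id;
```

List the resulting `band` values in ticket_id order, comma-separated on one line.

4, 1, 54, -2, -2, -1, 31, 1, 50

ticket_id=70: ELSE → 4
ticket_id=71: sla_hours < 21 OR team IN ('net', 'infra') → 1
ticket_id=72: sla_hours < 80 → 54
ticket_id=73: sla_hours < 21 OR team IN ('net', 'infra') → -2
ticket_id=74: sla_hours < 21 OR team IN ('net', 'infra') → -2
ticket_id=75: sla_hours < 21 OR team IN ('net', 'infra') → -1
ticket_id=76: sla_hours < 61 AND team = 'db' → 31
ticket_id=77: sla_hours < 21 OR team IN ('net', 'infra') → 1
ticket_id=78: sla_hours < 80 → 50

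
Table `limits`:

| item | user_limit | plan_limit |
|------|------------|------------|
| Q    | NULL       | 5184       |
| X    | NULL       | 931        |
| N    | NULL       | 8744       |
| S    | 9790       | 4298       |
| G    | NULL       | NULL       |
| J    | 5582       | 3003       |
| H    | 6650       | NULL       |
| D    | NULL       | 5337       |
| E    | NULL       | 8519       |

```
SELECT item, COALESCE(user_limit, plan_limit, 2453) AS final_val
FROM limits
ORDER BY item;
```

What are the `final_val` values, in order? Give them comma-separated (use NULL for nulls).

5337, 8519, 2453, 6650, 5582, 8744, 5184, 9790, 931

item=D: user_limit=NULL, plan_limit=5337 → 5337
item=E: user_limit=NULL, plan_limit=8519 → 8519
item=G: user_limit=NULL, plan_limit=NULL, → literal 2453 → 2453
item=H: user_limit=6650 → 6650
item=J: user_limit=5582 → 5582
item=N: user_limit=NULL, plan_limit=8744 → 8744
item=Q: user_limit=NULL, plan_limit=5184 → 5184
item=S: user_limit=9790 → 9790
item=X: user_limit=NULL, plan_limit=931 → 931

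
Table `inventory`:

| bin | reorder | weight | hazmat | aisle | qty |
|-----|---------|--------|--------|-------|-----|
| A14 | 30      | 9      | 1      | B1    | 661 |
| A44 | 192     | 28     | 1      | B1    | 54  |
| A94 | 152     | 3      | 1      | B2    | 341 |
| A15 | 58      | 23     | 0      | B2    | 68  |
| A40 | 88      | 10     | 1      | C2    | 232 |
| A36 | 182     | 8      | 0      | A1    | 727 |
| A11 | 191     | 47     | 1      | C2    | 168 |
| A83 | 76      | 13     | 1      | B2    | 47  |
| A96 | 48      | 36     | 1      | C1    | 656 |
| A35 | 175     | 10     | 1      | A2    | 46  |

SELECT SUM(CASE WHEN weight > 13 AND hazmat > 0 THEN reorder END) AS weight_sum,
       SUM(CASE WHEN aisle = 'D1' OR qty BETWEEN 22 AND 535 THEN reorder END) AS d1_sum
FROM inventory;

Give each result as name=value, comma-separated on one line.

weight_sum=431, d1_sum=932

[weight_sum: weight > 13 AND hazmat > 0]
bin=A14: ✗
bin=A44: ✓ → 192
bin=A94: ✗
bin=A15: ✗
bin=A40: ✗
bin=A36: ✗
bin=A11: ✓ → 191
bin=A83: ✗
bin=A96: ✓ → 48
bin=A35: ✗
weight_sum = 192 + 191 + 48 = 431
—
[d1_sum: aisle = 'D1' OR qty BETWEEN 22 AND 535]
bin=A14: ✗
bin=A44: ✓ → 192
bin=A94: ✓ → 152
bin=A15: ✓ → 58
bin=A40: ✓ → 88
bin=A36: ✗
bin=A11: ✓ → 191
bin=A83: ✓ → 76
bin=A96: ✗
bin=A35: ✓ → 175
d1_sum = 192 + 152 + 58 + 88 + 191 + 76 + 175 = 932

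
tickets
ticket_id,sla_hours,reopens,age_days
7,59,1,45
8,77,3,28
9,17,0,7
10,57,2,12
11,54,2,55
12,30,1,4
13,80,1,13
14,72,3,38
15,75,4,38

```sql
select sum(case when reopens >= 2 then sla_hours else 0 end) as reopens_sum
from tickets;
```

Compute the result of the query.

335

ticket_id=7: ✗
ticket_id=8: ✓ → 77
ticket_id=9: ✗
ticket_id=10: ✓ → 57
ticket_id=11: ✓ → 54
ticket_id=12: ✗
ticket_id=13: ✗
ticket_id=14: ✓ → 72
ticket_id=15: ✓ → 75
reopens_sum = 77 + 57 + 54 + 72 + 75 = 335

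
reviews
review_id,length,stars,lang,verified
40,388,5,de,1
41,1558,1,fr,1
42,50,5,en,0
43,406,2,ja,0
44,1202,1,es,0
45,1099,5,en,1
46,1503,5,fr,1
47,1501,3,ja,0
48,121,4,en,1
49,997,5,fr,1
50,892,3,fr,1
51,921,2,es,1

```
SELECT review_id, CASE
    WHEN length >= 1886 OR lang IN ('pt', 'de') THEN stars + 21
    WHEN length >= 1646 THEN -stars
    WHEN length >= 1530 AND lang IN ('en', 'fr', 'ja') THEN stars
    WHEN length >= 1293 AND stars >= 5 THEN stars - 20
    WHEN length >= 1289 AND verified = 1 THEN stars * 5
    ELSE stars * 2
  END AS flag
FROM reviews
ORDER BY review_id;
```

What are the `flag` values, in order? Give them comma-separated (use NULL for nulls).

26, 1, 10, 4, 2, 10, -15, 6, 8, 10, 6, 4

review_id=40: length >= 1886 OR lang IN ('pt', 'de') → 26
review_id=41: length >= 1530 AND lang IN ('en', 'fr', 'ja') → 1
review_id=42: ELSE → 10
review_id=43: ELSE → 4
review_id=44: ELSE → 2
review_id=45: ELSE → 10
review_id=46: length >= 1293 AND stars >= 5 → -15
review_id=47: ELSE → 6
review_id=48: ELSE → 8
review_id=49: ELSE → 10
review_id=50: ELSE → 6
review_id=51: ELSE → 4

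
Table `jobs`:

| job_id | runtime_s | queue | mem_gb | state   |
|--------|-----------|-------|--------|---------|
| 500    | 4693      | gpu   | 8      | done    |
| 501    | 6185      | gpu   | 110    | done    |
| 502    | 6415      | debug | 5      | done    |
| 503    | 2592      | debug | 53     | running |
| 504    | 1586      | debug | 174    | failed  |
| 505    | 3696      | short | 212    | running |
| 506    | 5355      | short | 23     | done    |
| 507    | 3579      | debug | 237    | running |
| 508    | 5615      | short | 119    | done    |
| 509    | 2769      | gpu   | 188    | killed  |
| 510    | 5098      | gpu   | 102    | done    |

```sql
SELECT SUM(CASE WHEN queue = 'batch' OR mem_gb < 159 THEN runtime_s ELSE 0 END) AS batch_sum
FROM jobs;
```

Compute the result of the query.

job_id=500: ✓ → 4693
job_id=501: ✓ → 6185
job_id=502: ✓ → 6415
job_id=503: ✓ → 2592
job_id=504: ✗
job_id=505: ✗
job_id=506: ✓ → 5355
job_id=507: ✗
job_id=508: ✓ → 5615
job_id=509: ✗
job_id=510: ✓ → 5098
batch_sum = 4693 + 6185 + 6415 + 2592 + 5355 + 5615 + 5098 = 35953

35953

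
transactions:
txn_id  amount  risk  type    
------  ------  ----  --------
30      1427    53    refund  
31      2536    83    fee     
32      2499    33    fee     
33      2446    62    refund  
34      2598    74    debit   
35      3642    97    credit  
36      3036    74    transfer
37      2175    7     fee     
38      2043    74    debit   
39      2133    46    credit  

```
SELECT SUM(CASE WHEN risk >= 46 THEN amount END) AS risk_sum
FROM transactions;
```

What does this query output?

txn_id=30: ✓ → 1427
txn_id=31: ✓ → 2536
txn_id=32: ✗
txn_id=33: ✓ → 2446
txn_id=34: ✓ → 2598
txn_id=35: ✓ → 3642
txn_id=36: ✓ → 3036
txn_id=37: ✗
txn_id=38: ✓ → 2043
txn_id=39: ✓ → 2133
risk_sum = 1427 + 2536 + 2446 + 2598 + 3642 + 3036 + 2043 + 2133 = 19861

19861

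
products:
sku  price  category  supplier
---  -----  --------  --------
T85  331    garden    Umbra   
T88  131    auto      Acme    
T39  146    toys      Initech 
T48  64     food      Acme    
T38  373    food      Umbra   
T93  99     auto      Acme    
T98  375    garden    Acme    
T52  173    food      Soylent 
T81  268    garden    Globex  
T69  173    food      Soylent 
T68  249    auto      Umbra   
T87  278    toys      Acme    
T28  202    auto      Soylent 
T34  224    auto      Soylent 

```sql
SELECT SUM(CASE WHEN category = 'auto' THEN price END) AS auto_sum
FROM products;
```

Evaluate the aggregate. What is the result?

sku=T85: ✗
sku=T88: ✓ → 131
sku=T39: ✗
sku=T48: ✗
sku=T38: ✗
sku=T93: ✓ → 99
sku=T98: ✗
sku=T52: ✗
sku=T81: ✗
sku=T69: ✗
sku=T68: ✓ → 249
sku=T87: ✗
sku=T28: ✓ → 202
sku=T34: ✓ → 224
auto_sum = 131 + 99 + 249 + 202 + 224 = 905

905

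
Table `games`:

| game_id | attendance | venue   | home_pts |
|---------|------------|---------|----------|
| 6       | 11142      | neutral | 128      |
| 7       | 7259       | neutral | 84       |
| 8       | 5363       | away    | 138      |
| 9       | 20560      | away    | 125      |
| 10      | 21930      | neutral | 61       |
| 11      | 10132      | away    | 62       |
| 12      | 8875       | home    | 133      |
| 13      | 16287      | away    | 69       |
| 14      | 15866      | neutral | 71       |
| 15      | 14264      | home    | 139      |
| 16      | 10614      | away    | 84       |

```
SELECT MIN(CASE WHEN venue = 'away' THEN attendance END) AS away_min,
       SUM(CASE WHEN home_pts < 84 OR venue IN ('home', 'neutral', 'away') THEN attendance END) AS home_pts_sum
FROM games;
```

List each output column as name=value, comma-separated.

away_min=5363, home_pts_sum=142292

[away_min: venue = 'away']
game_id=6: ✗
game_id=7: ✗
game_id=8: ✓ → 5363
game_id=9: ✓ → 20560
game_id=10: ✗
game_id=11: ✓ → 10132
game_id=12: ✗
game_id=13: ✓ → 16287
game_id=14: ✗
game_id=15: ✗
game_id=16: ✓ → 10614
away_min = MIN(5363, 20560, 10132, 16287, 10614) = 5363
—
[home_pts_sum: home_pts < 84 OR venue IN ('home', 'neutral', 'away')]
game_id=6: ✓ → 11142
game_id=7: ✓ → 7259
game_id=8: ✓ → 5363
game_id=9: ✓ → 20560
game_id=10: ✓ → 21930
game_id=11: ✓ → 10132
game_id=12: ✓ → 8875
game_id=13: ✓ → 16287
game_id=14: ✓ → 15866
game_id=15: ✓ → 14264
game_id=16: ✓ → 10614
home_pts_sum = 11142 + 7259 + 5363 + 20560 + 21930 + 10132 + 8875 + 16287 + 15866 + 14264 + 10614 = 142292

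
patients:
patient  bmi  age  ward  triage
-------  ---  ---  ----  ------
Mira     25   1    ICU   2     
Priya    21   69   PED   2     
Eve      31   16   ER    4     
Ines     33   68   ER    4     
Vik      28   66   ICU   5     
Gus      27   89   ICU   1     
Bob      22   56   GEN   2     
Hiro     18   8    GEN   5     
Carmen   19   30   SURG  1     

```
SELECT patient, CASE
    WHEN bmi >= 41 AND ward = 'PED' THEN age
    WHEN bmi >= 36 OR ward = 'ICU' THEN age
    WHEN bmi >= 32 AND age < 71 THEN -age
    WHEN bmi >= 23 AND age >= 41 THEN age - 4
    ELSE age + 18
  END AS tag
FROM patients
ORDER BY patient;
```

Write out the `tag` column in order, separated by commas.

patient=Bob: ELSE → 74
patient=Carmen: ELSE → 48
patient=Eve: ELSE → 34
patient=Gus: bmi >= 36 OR ward = 'ICU' → 89
patient=Hiro: ELSE → 26
patient=Ines: bmi >= 32 AND age < 71 → -68
patient=Mira: bmi >= 36 OR ward = 'ICU' → 1
patient=Priya: ELSE → 87
patient=Vik: bmi >= 36 OR ward = 'ICU' → 66

74, 48, 34, 89, 26, -68, 1, 87, 66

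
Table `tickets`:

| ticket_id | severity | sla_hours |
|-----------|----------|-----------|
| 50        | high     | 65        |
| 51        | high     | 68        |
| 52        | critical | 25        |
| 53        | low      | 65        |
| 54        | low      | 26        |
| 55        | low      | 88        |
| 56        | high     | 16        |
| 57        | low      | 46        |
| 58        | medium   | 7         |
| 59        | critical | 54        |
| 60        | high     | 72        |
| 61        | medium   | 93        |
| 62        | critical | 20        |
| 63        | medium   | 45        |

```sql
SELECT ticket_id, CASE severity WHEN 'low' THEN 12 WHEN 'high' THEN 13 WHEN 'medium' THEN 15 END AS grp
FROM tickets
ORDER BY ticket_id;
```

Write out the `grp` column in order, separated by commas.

ticket_id=50: severity='high' → 13
ticket_id=51: severity='high' → 13
ticket_id=52: (no match → NULL) → NULL
ticket_id=53: severity='low' → 12
ticket_id=54: severity='low' → 12
ticket_id=55: severity='low' → 12
ticket_id=56: severity='high' → 13
ticket_id=57: severity='low' → 12
ticket_id=58: severity='medium' → 15
ticket_id=59: (no match → NULL) → NULL
ticket_id=60: severity='high' → 13
ticket_id=61: severity='medium' → 15
ticket_id=62: (no match → NULL) → NULL
ticket_id=63: severity='medium' → 15

13, 13, NULL, 12, 12, 12, 13, 12, 15, NULL, 13, 15, NULL, 15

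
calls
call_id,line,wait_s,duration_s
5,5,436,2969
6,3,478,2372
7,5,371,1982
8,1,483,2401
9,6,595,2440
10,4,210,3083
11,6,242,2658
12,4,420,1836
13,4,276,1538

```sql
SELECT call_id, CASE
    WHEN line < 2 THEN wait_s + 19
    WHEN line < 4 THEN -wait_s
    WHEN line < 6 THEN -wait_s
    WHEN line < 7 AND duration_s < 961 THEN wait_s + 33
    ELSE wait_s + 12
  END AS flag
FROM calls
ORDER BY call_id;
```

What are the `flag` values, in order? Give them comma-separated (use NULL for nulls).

-436, -478, -371, 502, 607, -210, 254, -420, -276

call_id=5: line < 6 → -436
call_id=6: line < 4 → -478
call_id=7: line < 6 → -371
call_id=8: line < 2 → 502
call_id=9: ELSE → 607
call_id=10: line < 6 → -210
call_id=11: ELSE → 254
call_id=12: line < 6 → -420
call_id=13: line < 6 → -276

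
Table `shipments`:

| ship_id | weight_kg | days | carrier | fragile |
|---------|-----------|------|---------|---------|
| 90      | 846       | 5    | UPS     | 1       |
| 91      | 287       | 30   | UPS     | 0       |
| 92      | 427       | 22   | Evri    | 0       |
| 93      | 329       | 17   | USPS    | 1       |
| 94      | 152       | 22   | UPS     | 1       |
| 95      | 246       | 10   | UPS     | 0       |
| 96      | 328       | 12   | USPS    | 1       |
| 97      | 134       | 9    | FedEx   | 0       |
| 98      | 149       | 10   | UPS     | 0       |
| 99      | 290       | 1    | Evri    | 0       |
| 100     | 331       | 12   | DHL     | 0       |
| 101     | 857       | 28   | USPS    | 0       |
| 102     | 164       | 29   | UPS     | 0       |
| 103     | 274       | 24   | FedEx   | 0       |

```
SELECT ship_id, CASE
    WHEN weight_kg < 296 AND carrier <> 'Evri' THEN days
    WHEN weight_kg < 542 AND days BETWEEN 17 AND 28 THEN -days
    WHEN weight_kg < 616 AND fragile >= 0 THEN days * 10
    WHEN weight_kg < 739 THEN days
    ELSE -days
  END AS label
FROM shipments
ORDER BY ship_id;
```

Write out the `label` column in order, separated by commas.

ship_id=90: ELSE → -5
ship_id=91: weight_kg < 296 AND carrier <> 'Evri' → 30
ship_id=92: weight_kg < 542 AND days BETWEEN 17 AND 28 → -22
ship_id=93: weight_kg < 542 AND days BETWEEN 17 AND 28 → -17
ship_id=94: weight_kg < 296 AND carrier <> 'Evri' → 22
ship_id=95: weight_kg < 296 AND carrier <> 'Evri' → 10
ship_id=96: weight_kg < 616 AND fragile >= 0 → 120
ship_id=97: weight_kg < 296 AND carrier <> 'Evri' → 9
ship_id=98: weight_kg < 296 AND carrier <> 'Evri' → 10
ship_id=99: weight_kg < 616 AND fragile >= 0 → 10
ship_id=100: weight_kg < 616 AND fragile >= 0 → 120
ship_id=101: ELSE → -28
ship_id=102: weight_kg < 296 AND carrier <> 'Evri' → 29
ship_id=103: weight_kg < 296 AND carrier <> 'Evri' → 24

-5, 30, -22, -17, 22, 10, 120, 9, 10, 10, 120, -28, 29, 24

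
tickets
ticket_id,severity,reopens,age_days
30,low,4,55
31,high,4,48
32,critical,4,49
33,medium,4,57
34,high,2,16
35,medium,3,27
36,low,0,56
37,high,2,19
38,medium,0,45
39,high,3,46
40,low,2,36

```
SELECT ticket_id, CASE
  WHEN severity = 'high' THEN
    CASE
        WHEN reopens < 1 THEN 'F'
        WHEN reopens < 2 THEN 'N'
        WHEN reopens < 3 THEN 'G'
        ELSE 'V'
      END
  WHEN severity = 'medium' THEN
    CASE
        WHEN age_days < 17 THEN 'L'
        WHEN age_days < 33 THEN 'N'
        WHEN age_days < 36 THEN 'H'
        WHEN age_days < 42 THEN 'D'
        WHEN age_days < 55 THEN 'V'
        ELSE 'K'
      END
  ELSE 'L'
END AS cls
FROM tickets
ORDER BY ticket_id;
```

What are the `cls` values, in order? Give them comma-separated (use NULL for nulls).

ticket_id=30: severity='low' → outer ELSE → L
ticket_id=31: severity='high' → inner[ELSE] → V
ticket_id=32: severity='critical' → outer ELSE → L
ticket_id=33: severity='medium' → inner[ELSE] → K
ticket_id=34: severity='high' → inner[reopens < 3] → G
ticket_id=35: severity='medium' → inner[age_days < 33] → N
ticket_id=36: severity='low' → outer ELSE → L
ticket_id=37: severity='high' → inner[reopens < 3] → G
ticket_id=38: severity='medium' → inner[age_days < 55] → V
ticket_id=39: severity='high' → inner[ELSE] → V
ticket_id=40: severity='low' → outer ELSE → L

L, V, L, K, G, N, L, G, V, V, L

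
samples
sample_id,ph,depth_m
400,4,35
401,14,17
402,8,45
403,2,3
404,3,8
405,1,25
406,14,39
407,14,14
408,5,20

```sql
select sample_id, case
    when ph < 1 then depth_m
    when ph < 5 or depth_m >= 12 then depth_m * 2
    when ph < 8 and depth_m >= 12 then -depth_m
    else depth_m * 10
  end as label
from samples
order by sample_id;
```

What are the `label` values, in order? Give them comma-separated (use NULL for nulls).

sample_id=400: ph < 5 or depth_m >= 12 → 70
sample_id=401: ph < 5 or depth_m >= 12 → 34
sample_id=402: ph < 5 or depth_m >= 12 → 90
sample_id=403: ph < 5 or depth_m >= 12 → 6
sample_id=404: ph < 5 or depth_m >= 12 → 16
sample_id=405: ph < 5 or depth_m >= 12 → 50
sample_id=406: ph < 5 or depth_m >= 12 → 78
sample_id=407: ph < 5 or depth_m >= 12 → 28
sample_id=408: ph < 5 or depth_m >= 12 → 40

70, 34, 90, 6, 16, 50, 78, 28, 40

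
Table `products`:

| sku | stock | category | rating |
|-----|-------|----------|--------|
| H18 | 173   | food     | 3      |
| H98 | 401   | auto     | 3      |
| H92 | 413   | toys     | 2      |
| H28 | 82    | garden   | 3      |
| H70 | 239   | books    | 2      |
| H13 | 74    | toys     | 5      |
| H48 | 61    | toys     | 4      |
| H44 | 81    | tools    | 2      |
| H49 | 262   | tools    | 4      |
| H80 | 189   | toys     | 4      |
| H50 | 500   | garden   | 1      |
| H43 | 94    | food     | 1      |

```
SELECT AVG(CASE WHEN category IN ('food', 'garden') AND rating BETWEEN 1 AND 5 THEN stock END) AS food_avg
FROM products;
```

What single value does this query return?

sku=H18: ✓ → 173
sku=H98: ✗
sku=H92: ✗
sku=H28: ✓ → 82
sku=H70: ✗
sku=H13: ✗
sku=H48: ✗
sku=H44: ✗
sku=H49: ✗
sku=H80: ✗
sku=H50: ✓ → 500
sku=H43: ✓ → 94
food_avg = (173 + 82 + 500 + 94) / 4 = 212.25

212.25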